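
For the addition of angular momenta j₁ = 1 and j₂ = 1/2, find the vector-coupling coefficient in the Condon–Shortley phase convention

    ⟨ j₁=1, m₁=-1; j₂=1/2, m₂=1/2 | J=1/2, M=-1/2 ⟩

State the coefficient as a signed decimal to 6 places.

−√(2/3) ≈ -0.816497

triangle: 1!·1!·0!/3! = 1/6
(j±m)!: 0!·2!·1!·0!·0!·1! = 2
prefactor² = (2J+1)·Δ·N² = 2/3
  k=1: −1/(1!·0!·1!·0!·0!·0!) = -1
Σ = -1  ⇒  CG² = 2/3·(-1)² = 2/3
CG = −√(2/3) = -0.816497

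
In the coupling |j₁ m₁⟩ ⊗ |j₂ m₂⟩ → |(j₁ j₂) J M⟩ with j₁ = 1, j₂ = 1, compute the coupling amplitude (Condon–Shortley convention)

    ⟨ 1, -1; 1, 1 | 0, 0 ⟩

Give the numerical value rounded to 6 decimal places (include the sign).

+√(1/3) ≈ +0.577350

triangle: 2!·0!·0!/3! = 2/6
(j±m)!: 0!·2!·2!·0!·0!·0! = 4
prefactor² = (2J+1)·Δ·N² = 4/3
  k=2: +1/(2!·0!·0!·0!·0!·0!) = 1/2
Σ = 1/2  ⇒  CG² = 4/3·1/2² = 1/3
CG = +√(1/3) = +0.577350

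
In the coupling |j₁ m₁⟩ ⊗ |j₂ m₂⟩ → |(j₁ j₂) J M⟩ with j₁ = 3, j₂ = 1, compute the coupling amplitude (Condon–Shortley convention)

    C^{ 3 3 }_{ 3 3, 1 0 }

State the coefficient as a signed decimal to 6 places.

+0.866025

j₁+j₂−J=1  J+j₁−j₂=5  J−j₁+j₂=1  j₁+j₂+J+1=8
(j₁±m₁, j₂±m₂, J±M) = (6,0,1,1,6,0)
P² = 10800
sum k=0..0:
  [0] +1/120 = 1/120
S = 1/120
C² = P²·S² = 3/4 ; C = +0.866025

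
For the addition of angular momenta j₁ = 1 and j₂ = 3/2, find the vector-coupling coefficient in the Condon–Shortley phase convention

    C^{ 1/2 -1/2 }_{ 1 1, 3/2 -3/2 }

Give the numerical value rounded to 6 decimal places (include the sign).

+√(1/2) = +0.707107

√[2·2!0!1!/4! · 2!0!0!3!0!1!] = √(2)
  +(−1)^0/∏(0,2,0,0,0,1)! = 1/2  (running 1/2)
⟨..|..⟩ = √(2)·(1/2) = +0.707107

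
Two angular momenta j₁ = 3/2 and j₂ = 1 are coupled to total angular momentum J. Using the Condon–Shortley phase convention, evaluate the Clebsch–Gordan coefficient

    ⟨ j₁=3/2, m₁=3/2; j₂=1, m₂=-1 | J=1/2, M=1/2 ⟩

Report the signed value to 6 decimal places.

j₁+j₂−J=2  J+j₁−j₂=1  J−j₁+j₂=0  j₁+j₂+J+1=4
(j₁±m₁, j₂±m₂, J±M) = (3,0,0,2,1,0)
P² = 2
sum k=0..0:
  [0] +1/2 = 1/2
S = 1/2
C² = P²·S² = 1/2 ; C = +0.707107

+0.707107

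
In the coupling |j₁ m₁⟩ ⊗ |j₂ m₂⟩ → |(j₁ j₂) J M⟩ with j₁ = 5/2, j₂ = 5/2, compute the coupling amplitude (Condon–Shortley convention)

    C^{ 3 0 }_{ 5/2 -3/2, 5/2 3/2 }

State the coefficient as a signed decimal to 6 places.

+0.521749

√[7·2!3!3!/9! · 1!4!4!1!3!3!] = √(144/5)
  +(−1)^1/∏(1,1,3,3,0,0)! = -1/36  (running -1/36)
  +(−1)^2/∏(2,0,2,2,1,1)! = 1/8  (running 7/72)
⟨..|..⟩ = √(144/5)·(7/72) = +0.521749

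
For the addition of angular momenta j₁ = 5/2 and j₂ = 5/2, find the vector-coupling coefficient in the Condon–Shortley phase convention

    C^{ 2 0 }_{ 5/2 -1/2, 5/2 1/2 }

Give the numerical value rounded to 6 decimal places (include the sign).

√[5·3!2!2!/8! · 2!3!3!2!2!2!] = √(12/7)
  +(−1)^1/∏(1,2,2,2,0,0)! = -1/8  (running -1/8)
  +(−1)^2/∏(2,1,1,1,1,1)! = 1/2  (running 3/8)
  +(−1)^3/∏(3,0,0,0,2,2)! = -1/24  (running 1/3)
⟨..|..⟩ = √(12/7)·(1/3) = +0.436436

+0.436436  (= +√(4/21))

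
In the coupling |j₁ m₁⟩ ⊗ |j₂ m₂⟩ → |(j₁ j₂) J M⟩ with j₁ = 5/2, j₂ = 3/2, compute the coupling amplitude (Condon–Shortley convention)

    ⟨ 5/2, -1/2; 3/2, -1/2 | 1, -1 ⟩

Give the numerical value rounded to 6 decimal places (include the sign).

triangle: 3!*2!*0!/6! = 12/720
(j±m)!: 2!*3!*1!*2!*0!*2! = 48
prefactor² = (2J+1)*Δ*N² = 12/5
  k=1: −1/(1!*2!*2!*0!*0!*0!) = -1/4
Σ = -1/4  ⇒  CG² = 12/5*(-1/4)² = 3/20
CG = −√(3/20) = -0.387298

-0.387298  (= −√(3/20))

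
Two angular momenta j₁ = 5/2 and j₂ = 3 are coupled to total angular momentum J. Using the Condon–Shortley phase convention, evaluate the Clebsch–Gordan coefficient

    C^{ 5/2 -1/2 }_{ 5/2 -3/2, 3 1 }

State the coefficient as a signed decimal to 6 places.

+√(1/35) = +0.169031

√[6·3!2!3!/9! · 1!4!4!2!2!3!] = √(576/35)
  +(−1)^2/∏(2,1,2,2,0,1)! = 1/8  (running 1/8)
  +(−1)^3/∏(3,0,1,1,1,2)! = -1/12  (running 1/24)
⟨..|..⟩ = √(576/35)·(1/24) = +0.169031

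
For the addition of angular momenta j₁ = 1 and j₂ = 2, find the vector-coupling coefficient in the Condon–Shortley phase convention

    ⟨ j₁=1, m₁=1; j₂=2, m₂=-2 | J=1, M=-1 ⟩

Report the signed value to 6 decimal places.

triangle: 2!*0!*2!/5! = 4/120
(j±m)!: 2!*0!*0!*4!*0!*2! = 96
prefactor² = (2J+1)*Δ*N² = 48/5
  k=0: +1/(0!*2!*0!*0!*0!*2!) = 1/4
Σ = 1/4  ⇒  CG² = 48/5*1/4² = 3/5
CG = +√(3/5) = +0.774597

+0.774597  (= +√(3/5))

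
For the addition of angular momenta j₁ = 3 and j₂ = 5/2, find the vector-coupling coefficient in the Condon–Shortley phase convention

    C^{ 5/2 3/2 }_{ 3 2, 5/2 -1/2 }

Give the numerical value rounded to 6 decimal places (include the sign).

−√(1/14) ≈ -0.267261

√[6·3!3!2!/9! · 5!1!2!3!4!1!] = √(288/7)
  +(−1)^0/∏(0,3,1,2,2,0)! = 1/24  (running 1/24)
  +(−1)^1/∏(1,2,0,1,3,1)! = -1/12  (running -1/24)
⟨..|..⟩ = √(288/7)·(-1/24) = -0.267261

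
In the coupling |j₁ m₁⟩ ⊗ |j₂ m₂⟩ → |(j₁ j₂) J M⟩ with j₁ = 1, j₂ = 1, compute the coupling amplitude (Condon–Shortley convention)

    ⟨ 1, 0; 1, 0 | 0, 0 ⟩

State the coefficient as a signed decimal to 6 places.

√[1·2!0!0!/3! · 1!1!1!1!0!0!] = √(1/3)
  +(−1)^1/∏(1,1,0,0,0,0)! = -1  (running -1)
⟨..|..⟩ = √(1/3)·(-1) = -0.577350

−√(1/3) = -0.577350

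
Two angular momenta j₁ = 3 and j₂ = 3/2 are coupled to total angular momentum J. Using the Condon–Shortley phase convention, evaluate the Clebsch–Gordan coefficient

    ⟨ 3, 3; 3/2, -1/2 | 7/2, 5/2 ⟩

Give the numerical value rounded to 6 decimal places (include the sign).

√[8·1!5!2!/9! · 6!0!1!2!6!1!] = √(38400/7)
  +(−1)^0/∏(0,1,0,1,5,1)! = 1/120  (running 1/120)
⟨..|..⟩ = √(38400/7)·(1/120) = +0.617213

+0.617213  (= +√(8/21))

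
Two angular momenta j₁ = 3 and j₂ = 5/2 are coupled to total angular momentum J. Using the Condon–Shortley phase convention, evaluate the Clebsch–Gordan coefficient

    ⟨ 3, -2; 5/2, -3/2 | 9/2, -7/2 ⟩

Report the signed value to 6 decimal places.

triangle: 1!*5!*4!/11! = 2880/39916800
(j±m)!: 1!*5!*1!*4!*1!*8! = 116121600
prefactor² = (2J+1)*Δ*N² = 921600/11
  k=0: +1/(0!*1!*5!*1!*0!*3!) = 1/720
  k=1: −1/(1!*0!*4!*0!*1!*4!) = -1/576
Σ = -1/2880  ⇒  CG² = 921600/11*(-1/2880)² = 1/99
CG = −√(1/99) = -0.100504

-0.100504  (= −√(1/99))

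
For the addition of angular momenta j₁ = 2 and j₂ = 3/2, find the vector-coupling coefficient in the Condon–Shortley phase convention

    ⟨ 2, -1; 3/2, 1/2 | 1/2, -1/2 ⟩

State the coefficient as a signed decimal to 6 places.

+0.547723

j₁+j₂−J=3  J+j₁−j₂=1  J−j₁+j₂=0  j₁+j₂+J+1=5
(j₁±m₁, j₂±m₂, J±M) = (1,3,2,1,0,1)
P² = 6/5
sum k=2..2:
  [2] +1/2 = 1/2
S = 1/2
C² = P²·S² = 3/10 ; C = +0.547723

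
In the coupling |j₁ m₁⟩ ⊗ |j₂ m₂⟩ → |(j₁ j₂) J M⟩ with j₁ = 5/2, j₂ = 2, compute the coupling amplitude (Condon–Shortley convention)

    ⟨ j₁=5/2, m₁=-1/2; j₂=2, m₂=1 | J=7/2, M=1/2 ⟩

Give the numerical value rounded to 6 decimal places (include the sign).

√[8·1!4!3!/9! · 2!3!3!1!4!3!] = √(1152/35)
  +(−1)^0/∏(0,1,3,3,1,0)! = 1/36  (running 1/36)
  +(−1)^1/∏(1,0,2,2,2,1)! = -1/8  (running -7/72)
⟨..|..⟩ = √(1152/35)·(-7/72) = -0.557773

−√(14/45) = -0.557773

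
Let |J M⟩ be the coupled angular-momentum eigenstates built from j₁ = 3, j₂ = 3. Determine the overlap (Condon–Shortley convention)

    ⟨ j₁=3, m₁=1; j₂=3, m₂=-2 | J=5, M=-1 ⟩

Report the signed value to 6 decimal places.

j₁+j₂−J=1  J+j₁−j₂=5  J−j₁+j₂=5  j₁+j₂+J+1=12
(j₁±m₁, j₂±m₂, J±M) = (4,2,1,5,4,6)
P² = 230400/7
sum k=0..1:
  [0] +1/288 = 1/288
  [1] −1/2880 = -1/2880
S = 1/320
C² = P²·S² = 9/28 ; C = +0.566947

+√(9/28) = +0.566947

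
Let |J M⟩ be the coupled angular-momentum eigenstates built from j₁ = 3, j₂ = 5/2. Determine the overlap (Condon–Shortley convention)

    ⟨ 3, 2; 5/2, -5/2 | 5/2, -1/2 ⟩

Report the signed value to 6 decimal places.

triangle: 3!×3!×2!/9! = 72/362880
(j±m)!: 5!×1!×0!×5!×2!×3! = 172800
prefactor² = (2J+1)×Δ×N² = 1440/7
  k=0: +1/(0!×3!×1!×0!×2!×2!) = 1/24
Σ = 1/24  ⇒  CG² = 1440/7×1/24² = 5/14
CG = +√(5/14) = +0.597614

+0.597614  (= +√(5/14))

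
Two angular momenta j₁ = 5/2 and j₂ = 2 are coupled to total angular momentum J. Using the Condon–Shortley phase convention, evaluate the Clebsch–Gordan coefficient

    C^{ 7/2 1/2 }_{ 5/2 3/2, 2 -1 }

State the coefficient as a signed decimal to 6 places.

√[8·1!4!3!/9! · 4!1!1!3!4!3!] = √(2304/35)
  +(−1)^0/∏(0,1,1,1,3,2)! = 1/12  (running 1/12)
  +(−1)^1/∏(1,0,0,0,4,3)! = -1/144  (running 11/144)
⟨..|..⟩ = √(2304/35)·(11/144) = +0.619780

+0.619780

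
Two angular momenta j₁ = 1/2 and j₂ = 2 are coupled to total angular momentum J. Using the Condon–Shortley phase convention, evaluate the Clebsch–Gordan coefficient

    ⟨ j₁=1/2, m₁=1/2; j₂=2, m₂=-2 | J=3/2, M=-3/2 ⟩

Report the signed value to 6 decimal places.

+√(4/5) ≈ +0.894427

√[4·1!0!3!/5! · 1!0!0!4!0!3!] = √(144/5)
  +(−1)^0/∏(0,1,0,0,0,3)! = 1/6  (running 1/6)
⟨..|..⟩ = √(144/5)·(1/6) = +0.894427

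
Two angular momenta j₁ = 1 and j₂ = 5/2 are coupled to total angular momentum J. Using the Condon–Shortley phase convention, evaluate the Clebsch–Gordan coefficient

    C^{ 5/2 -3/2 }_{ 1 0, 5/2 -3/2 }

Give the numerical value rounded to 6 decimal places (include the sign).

+0.507093  (= +√(9/35))

triangle: 1!·1!·4!/7! = 24/5040
(j±m)!: 1!·1!·1!·4!·1!·4! = 576
prefactor² = (2J+1)·Δ·N² = 576/35
  k=0: +1/(0!·1!·1!·1!·0!·3!) = 1/6
  k=1: −1/(1!·0!·0!·0!·1!·4!) = -1/24
Σ = 1/8  ⇒  CG² = 576/35·1/8² = 9/35
CG = +√(9/35) = +0.507093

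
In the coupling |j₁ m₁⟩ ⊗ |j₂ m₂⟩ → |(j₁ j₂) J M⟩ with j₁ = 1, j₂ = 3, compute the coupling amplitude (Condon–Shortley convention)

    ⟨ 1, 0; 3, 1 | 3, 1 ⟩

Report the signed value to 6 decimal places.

triangle: 1!·1!·5!/8! = 120/40320
(j±m)!: 1!·1!·4!·2!·4!·2! = 2304
prefactor² = (2J+1)·Δ·N² = 48
  k=0: +1/(0!·1!·1!·4!·0!·1!) = 1/24
  k=1: −1/(1!·0!·0!·3!·1!·2!) = -1/12
Σ = -1/24  ⇒  CG² = 48·(-1/24)² = 1/12
CG = −√(1/12) = -0.288675

−√(1/12) ≈ -0.288675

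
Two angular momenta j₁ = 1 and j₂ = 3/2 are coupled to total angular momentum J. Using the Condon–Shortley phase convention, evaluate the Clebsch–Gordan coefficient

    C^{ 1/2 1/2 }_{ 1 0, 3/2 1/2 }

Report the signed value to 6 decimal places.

-0.577350

√[2·2!0!1!/4! · 1!1!2!1!1!0!] = √(1/3)
  +(−1)^1/∏(1,1,0,1,0,0)! = -1  (running -1)
⟨..|..⟩ = √(1/3)·(-1) = -0.577350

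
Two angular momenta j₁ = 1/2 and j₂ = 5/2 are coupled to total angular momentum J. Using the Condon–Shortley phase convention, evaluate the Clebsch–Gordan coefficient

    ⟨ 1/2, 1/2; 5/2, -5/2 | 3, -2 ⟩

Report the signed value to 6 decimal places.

+0.408248

j₁+j₂−J=0  J+j₁−j₂=1  J−j₁+j₂=5  j₁+j₂+J+1=7
(j₁±m₁, j₂±m₂, J±M) = (1,0,0,5,1,5)
P² = 2400
sum k=0..0:
  [0] +1/120 = 1/120
S = 1/120
C² = P²·S² = 1/6 ; C = +0.408248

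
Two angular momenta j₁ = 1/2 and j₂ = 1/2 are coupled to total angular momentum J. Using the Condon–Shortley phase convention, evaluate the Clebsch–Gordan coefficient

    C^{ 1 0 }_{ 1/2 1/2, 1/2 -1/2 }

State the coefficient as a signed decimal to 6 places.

j₁+j₂−J=0  J+j₁−j₂=1  J−j₁+j₂=1  j₁+j₂+J+1=3
(j₁±m₁, j₂±m₂, J±M) = (1,0,0,1,1,1)
P² = 1/2
sum k=0..0:
  [0] +1/1 = 1
S = 1
C² = P²·S² = 1/2 ; C = +0.707107

+√(1/2) ≈ +0.707107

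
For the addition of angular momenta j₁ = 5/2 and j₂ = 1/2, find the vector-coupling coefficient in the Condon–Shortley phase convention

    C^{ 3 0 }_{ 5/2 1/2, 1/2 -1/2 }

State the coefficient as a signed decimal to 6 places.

+0.707107

√[7·0!5!1!/7! · 3!2!0!1!3!3!] = √(72)
  +(−1)^0/∏(0,0,2,0,3,1)! = 1/12  (running 1/12)
⟨..|..⟩ = √(72)·(1/12) = +0.707107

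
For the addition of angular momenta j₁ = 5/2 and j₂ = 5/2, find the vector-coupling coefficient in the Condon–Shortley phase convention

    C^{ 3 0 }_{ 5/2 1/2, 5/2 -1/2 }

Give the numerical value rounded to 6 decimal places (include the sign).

−√(4/45) ≈ -0.298142

√[7·2!3!3!/9! · 3!2!2!3!3!3!] = √(36/5)
  +(−1)^0/∏(0,2,2,2,1,1)! = 1/8  (running 1/8)
  +(−1)^1/∏(1,1,1,1,2,2)! = -1/4  (running -1/8)
  +(−1)^2/∏(2,0,0,0,3,3)! = 1/72  (running -1/9)
⟨..|..⟩ = √(36/5)·(-1/9) = -0.298142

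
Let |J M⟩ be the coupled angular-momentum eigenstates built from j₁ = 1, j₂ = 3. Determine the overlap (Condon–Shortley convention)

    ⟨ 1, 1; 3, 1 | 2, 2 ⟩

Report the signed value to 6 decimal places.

+0.218218

√[5·2!0!4!/7! · 2!0!4!2!4!0!] = √(768/7)
  +(−1)^0/∏(0,2,0,4,0,0)! = 1/48  (running 1/48)
⟨..|..⟩ = √(768/7)·(1/48) = +0.218218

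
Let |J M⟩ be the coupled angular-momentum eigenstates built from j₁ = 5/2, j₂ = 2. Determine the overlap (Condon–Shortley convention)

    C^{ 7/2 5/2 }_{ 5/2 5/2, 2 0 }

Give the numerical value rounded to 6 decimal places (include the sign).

+0.690066  (= +√(10/21))

j₁+j₂−J=1  J+j₁−j₂=4  J−j₁+j₂=3  j₁+j₂+J+1=9
(j₁±m₁, j₂±m₂, J±M) = (5,0,2,2,6,1)
P² = 7680/7
sum k=0..0:
  [0] +1/48 = 1/48
S = 1/48
C² = P²·S² = 10/21 ; C = +0.690066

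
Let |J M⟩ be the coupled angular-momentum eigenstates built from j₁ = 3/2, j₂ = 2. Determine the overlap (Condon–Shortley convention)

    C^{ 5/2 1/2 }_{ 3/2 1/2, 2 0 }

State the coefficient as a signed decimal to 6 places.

+0.292770

triangle: 1!×2!×3!/7! = 12/5040
(j±m)!: 2!×1!×2!×2!×3!×2! = 96
prefactor² = (2J+1)×Δ×N² = 48/35
  k=0: +1/(0!×1!×1!×2!×1!×1!) = 1/2
  k=1: −1/(1!×0!×0!×1!×2!×2!) = -1/4
Σ = 1/4  ⇒  CG² = 48/35×1/4² = 3/35
CG = +√(3/35) = +0.292770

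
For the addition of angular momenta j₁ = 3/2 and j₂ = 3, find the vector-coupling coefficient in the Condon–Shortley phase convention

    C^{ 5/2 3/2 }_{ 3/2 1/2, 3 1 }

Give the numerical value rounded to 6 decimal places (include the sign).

√[6·2!1!4!/8! · 2!1!4!2!4!1!] = √(576/35)
  +(−1)^0/∏(0,2,1,4,0,0)! = 1/48  (running 1/48)
  +(−1)^1/∏(1,1,0,3,1,1)! = -1/6  (running -7/48)
⟨..|..⟩ = √(576/35)·(-7/48) = -0.591608

−√(7/20) = -0.591608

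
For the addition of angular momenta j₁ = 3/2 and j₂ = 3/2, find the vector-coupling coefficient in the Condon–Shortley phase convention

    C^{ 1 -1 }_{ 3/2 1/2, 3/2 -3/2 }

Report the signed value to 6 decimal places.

j₁+j₂−J=2  J+j₁−j₂=1  J−j₁+j₂=1  j₁+j₂+J+1=5
(j₁±m₁, j₂±m₂, J±M) = (2,1,0,3,0,2)
P² = 6/5
sum k=0..0:
  [0] +1/2 = 1/2
S = 1/2
C² = P²·S² = 3/10 ; C = +0.547723

+√(3/10) = +0.547723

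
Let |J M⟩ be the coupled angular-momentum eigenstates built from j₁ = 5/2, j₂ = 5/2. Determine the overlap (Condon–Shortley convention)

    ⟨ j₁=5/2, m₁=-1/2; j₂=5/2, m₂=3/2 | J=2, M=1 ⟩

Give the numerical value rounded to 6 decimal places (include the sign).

√[5·3!2!2!/8! · 2!3!4!1!3!1!] = √(36/7)
  +(−1)^2/∏(2,1,1,2,1,0)! = 1/4  (running 1/4)
  +(−1)^3/∏(3,0,0,1,2,1)! = -1/12  (running 1/6)
⟨..|..⟩ = √(36/7)·(1/6) = +0.377964

+√(1/7) = +0.377964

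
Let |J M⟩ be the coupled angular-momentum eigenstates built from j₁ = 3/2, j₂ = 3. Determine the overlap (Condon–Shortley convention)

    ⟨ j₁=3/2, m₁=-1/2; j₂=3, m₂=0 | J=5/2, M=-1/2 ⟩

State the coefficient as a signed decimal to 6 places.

√[6·2!1!4!/8! · 1!2!3!3!2!3!] = √(216/35)
  +(−1)^1/∏(1,1,1,2,0,2)! = -1/4  (running -1/4)
  +(−1)^2/∏(2,0,0,1,1,3)! = 1/12  (running -1/6)
⟨..|..⟩ = √(216/35)·(-1/6) = -0.414039

−√(6/35) = -0.414039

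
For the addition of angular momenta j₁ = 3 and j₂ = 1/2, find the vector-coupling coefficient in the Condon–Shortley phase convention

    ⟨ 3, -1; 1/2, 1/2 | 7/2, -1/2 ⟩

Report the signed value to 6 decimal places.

+0.654654  (= +√(3/7))

j₁+j₂−J=0  J+j₁−j₂=6  J−j₁+j₂=1  j₁+j₂+J+1=8
(j₁±m₁, j₂±m₂, J±M) = (2,4,1,0,3,4)
P² = 6912/7
sum k=0..0:
  [0] +1/48 = 1/48
S = 1/48
C² = P²·S² = 3/7 ; C = +0.654654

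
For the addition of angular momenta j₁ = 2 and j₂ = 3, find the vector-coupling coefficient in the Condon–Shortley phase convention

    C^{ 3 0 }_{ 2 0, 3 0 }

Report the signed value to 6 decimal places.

√[7·2!2!4!/9! · 2!2!3!3!3!3!] = √(48/5)
  +(−1)^0/∏(0,2,2,3,0,1)! = 1/24  (running 1/24)
  +(−1)^1/∏(1,1,1,2,1,2)! = -1/4  (running -5/24)
  +(−1)^2/∏(2,0,0,1,2,3)! = 1/24  (running -1/6)
⟨..|..⟩ = √(48/5)·(-1/6) = -0.516398

-0.516398  (= −√(4/15))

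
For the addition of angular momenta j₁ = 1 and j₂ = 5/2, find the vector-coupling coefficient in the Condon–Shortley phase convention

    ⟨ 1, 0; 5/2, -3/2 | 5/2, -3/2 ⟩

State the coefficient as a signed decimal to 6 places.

triangle: 1!*1!*4!/7! = 24/5040
(j±m)!: 1!*1!*1!*4!*1!*4! = 576
prefactor² = (2J+1)*Δ*N² = 576/35
  k=0: +1/(0!*1!*1!*1!*0!*3!) = 1/6
  k=1: −1/(1!*0!*0!*0!*1!*4!) = -1/24
Σ = 1/8  ⇒  CG² = 576/35*1/8² = 9/35
CG = +√(9/35) = +0.507093

+0.507093  (= +√(9/35))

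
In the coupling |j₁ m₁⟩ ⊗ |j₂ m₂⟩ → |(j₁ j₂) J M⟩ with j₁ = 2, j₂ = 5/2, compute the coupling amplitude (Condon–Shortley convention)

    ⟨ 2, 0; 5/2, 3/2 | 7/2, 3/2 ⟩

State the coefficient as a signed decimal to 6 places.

-0.534522

√[8·1!3!4!/9! · 2!2!4!1!5!2!] = √(512/7)
  +(−1)^0/∏(0,1,2,4,1,0)! = 1/48  (running 1/48)
  +(−1)^1/∏(1,0,1,3,2,1)! = -1/12  (running -1/16)
⟨..|..⟩ = √(512/7)·(-1/16) = -0.534522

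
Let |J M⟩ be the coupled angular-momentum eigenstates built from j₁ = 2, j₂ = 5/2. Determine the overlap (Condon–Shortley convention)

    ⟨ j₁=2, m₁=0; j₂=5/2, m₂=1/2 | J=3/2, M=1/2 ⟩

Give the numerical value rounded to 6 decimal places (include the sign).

triangle: 3!*1!*2!/7! = 12/5040
(j±m)!: 2!*2!*3!*2!*2!*1! = 96
prefactor² = (2J+1)*Δ*N² = 32/35
  k=1: −1/(1!*2!*1!*2!*0!*0!) = -1/4
  k=2: +1/(2!*1!*0!*1!*1!*1!) = 1/2
Σ = 1/4  ⇒  CG² = 32/35*1/4² = 2/35
CG = +√(2/35) = +0.239046

+√(2/35) = +0.239046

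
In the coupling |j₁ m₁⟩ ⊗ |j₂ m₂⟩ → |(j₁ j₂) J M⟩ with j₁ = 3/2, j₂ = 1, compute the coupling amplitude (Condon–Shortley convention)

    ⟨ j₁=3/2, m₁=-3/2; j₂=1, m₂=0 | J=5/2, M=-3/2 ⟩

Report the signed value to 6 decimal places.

+√(2/5) = +0.632456

√[6·0!3!2!/6! · 0!3!1!1!1!4!] = √(72/5)
  +(−1)^0/∏(0,0,3,1,0,1)! = 1/6  (running 1/6)
⟨..|..⟩ = √(72/5)·(1/6) = +0.632456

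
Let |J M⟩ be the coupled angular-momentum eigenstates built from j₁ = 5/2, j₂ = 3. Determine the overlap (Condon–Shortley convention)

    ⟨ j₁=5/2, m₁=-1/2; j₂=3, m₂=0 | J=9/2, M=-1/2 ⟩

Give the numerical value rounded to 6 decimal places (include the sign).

√[10·1!4!5!/11! · 2!3!3!3!4!5!] = √(69120/77)
  +(−1)^0/∏(0,1,3,3,1,2)! = 1/72  (running 1/72)
  +(−1)^1/∏(1,0,2,2,2,3)! = -1/48  (running -1/144)
⟨..|..⟩ = √(69120/77)·(-1/144) = -0.208063

−√(10/231) = -0.208063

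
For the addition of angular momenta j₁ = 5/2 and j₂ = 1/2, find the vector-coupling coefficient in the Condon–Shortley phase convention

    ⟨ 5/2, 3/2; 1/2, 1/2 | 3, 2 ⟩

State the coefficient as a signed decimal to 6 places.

+√(5/6) = +0.912871

triangle: 0!*5!*1!/7! = 120/5040
(j±m)!: 4!*1!*1!*0!*5!*1! = 2880
prefactor² = (2J+1)*Δ*N² = 480
  k=0: +1/(0!*0!*1!*1!*4!*0!) = 1/24
Σ = 1/24  ⇒  CG² = 480*1/24² = 5/6
CG = +√(5/6) = +0.912871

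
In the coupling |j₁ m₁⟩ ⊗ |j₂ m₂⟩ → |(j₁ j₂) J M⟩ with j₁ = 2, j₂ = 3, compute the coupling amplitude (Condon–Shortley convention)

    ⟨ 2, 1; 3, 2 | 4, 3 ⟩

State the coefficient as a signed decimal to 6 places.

−√(1/20) ≈ -0.223607

triangle: 1!×3!×5!/10! = 720/3628800
(j±m)!: 3!×1!×5!×1!×7!×1! = 3628800
prefactor² = (2J+1)×Δ×N² = 6480
  k=0: +1/(0!×1!×1!×5!×2!×0!) = 1/240
  k=1: −1/(1!×0!×0!×4!×3!×1!) = -1/144
Σ = -1/360  ⇒  CG² = 6480×(-1/360)² = 1/20
CG = −√(1/20) = -0.223607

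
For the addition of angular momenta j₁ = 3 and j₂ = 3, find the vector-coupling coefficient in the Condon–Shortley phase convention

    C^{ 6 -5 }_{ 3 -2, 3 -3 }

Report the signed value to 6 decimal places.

+0.707107  (= +√(1/2))

j₁+j₂−J=0  J+j₁−j₂=6  J−j₁+j₂=6  j₁+j₂+J+1=13
(j₁±m₁, j₂±m₂, J±M) = (1,5,0,6,1,11)
P² = 3732480000
sum k=0..0:
  [0] +1/86400 = 1/86400
S = 1/86400
C² = P²·S² = 1/2 ; C = +0.707107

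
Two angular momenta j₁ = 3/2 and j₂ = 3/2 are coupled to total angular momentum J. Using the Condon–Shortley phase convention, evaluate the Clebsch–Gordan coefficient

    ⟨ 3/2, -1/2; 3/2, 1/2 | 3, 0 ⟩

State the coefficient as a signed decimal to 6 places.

+0.670820

√[7·0!3!3!/7! · 1!2!2!1!3!3!] = √(36/5)
  +(−1)^0/∏(0,0,2,2,1,1)! = 1/4  (running 1/4)
⟨..|..⟩ = √(36/5)·(1/4) = +0.670820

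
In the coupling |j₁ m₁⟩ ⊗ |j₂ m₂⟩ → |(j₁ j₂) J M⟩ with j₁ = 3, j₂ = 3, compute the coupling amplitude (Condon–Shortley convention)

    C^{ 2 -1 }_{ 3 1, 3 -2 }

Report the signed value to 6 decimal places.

√[5·4!2!2!/9! · 4!2!1!5!1!3!] = √(320/7)
  +(−1)^0/∏(0,4,2,1,0,1)! = 1/48  (running 1/48)
  +(−1)^1/∏(1,3,1,0,1,2)! = -1/12  (running -1/16)
⟨..|..⟩ = √(320/7)·(-1/16) = -0.422577

−√(5/28) ≈ -0.422577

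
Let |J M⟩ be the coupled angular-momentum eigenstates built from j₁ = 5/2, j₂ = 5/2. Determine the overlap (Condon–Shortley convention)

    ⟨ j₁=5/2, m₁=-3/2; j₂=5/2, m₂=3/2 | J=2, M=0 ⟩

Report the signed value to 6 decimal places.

-0.109109  (= −√(1/84))

triangle: 3!×2!×2!/8! = 24/40320
(j±m)!: 1!×4!×4!×1!×2!×2! = 2304
prefactor² = (2J+1)×Δ×N² = 48/7
  k=2: +1/(2!×1!×2!×2!×0!×0!) = 1/8
  k=3: −1/(3!×0!×1!×1!×1!×1!) = -1/6
Σ = -1/24  ⇒  CG² = 48/7×(-1/24)² = 1/84
CG = −√(1/84) = -0.109109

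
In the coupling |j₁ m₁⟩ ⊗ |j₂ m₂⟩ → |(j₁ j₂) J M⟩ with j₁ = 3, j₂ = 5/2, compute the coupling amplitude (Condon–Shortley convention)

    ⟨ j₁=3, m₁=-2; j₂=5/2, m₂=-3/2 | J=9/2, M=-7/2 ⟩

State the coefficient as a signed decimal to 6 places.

-0.100504  (= −√(1/99))

triangle: 1!×5!×4!/11! = 2880/39916800
(j±m)!: 1!×5!×1!×4!×1!×8! = 116121600
prefactor² = (2J+1)×Δ×N² = 921600/11
  k=0: +1/(0!×1!×5!×1!×0!×3!) = 1/720
  k=1: −1/(1!×0!×4!×0!×1!×4!) = -1/576
Σ = -1/2880  ⇒  CG² = 921600/11×(-1/2880)² = 1/99
CG = −√(1/99) = -0.100504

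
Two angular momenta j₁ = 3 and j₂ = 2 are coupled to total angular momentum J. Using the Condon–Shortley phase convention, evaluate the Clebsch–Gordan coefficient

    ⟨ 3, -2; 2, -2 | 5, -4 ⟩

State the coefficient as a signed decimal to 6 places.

triangle: 0!×6!×4!/11! = 17280/39916800
(j±m)!: 1!×5!×0!×4!×1!×9! = 1045094400
prefactor² = (2J+1)×Δ×N² = 4976640
  k=0: +1/(0!×0!×5!×0!×1!×4!) = 1/2880
Σ = 1/2880  ⇒  CG² = 4976640×1/2880² = 3/5
CG = +√(3/5) = +0.774597

+0.774597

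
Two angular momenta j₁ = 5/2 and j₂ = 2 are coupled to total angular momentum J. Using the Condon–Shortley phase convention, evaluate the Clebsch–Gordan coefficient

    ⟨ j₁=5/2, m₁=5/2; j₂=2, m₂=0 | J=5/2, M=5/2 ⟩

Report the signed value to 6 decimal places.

+0.597614

√[6·2!3!2!/8! · 5!0!2!2!5!0!] = √(1440/7)
  +(−1)^0/∏(0,2,0,2,3,0)! = 1/24  (running 1/24)
⟨..|..⟩ = √(1440/7)·(1/24) = +0.597614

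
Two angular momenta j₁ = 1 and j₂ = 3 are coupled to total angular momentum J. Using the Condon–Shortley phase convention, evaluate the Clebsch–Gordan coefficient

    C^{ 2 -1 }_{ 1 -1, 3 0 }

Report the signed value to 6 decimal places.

+√(1/7) = +0.377964

j₁+j₂−J=2  J+j₁−j₂=0  J−j₁+j₂=4  j₁+j₂+J+1=7
(j₁±m₁, j₂±m₂, J±M) = (0,2,3,3,1,3)
P² = 144/7
sum k=2..2:
  [2] +1/12 = 1/12
S = 1/12
C² = P²·S² = 1/7 ; C = +0.377964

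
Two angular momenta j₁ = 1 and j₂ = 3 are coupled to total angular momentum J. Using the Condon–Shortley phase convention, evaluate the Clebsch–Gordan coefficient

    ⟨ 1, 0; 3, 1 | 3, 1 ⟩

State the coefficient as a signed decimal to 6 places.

-0.288675  (= −√(1/12))

triangle: 1!×1!×5!/8! = 120/40320
(j±m)!: 1!×1!×4!×2!×4!×2! = 2304
prefactor² = (2J+1)×Δ×N² = 48
  k=0: +1/(0!×1!×1!×4!×0!×1!) = 1/24
  k=1: −1/(1!×0!×0!×3!×1!×2!) = -1/12
Σ = -1/24  ⇒  CG² = 48×(-1/24)² = 1/12
CG = −√(1/12) = -0.288675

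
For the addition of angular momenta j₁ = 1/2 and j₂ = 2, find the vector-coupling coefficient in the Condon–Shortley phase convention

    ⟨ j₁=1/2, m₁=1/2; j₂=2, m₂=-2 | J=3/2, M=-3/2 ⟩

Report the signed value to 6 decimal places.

+√(4/5) ≈ +0.894427

triangle: 1!*0!*3!/5! = 6/120
(j±m)!: 1!*0!*0!*4!*0!*3! = 144
prefactor² = (2J+1)*Δ*N² = 144/5
  k=0: +1/(0!*1!*0!*0!*0!*3!) = 1/6
Σ = 1/6  ⇒  CG² = 144/5*1/6² = 4/5
CG = +√(4/5) = +0.894427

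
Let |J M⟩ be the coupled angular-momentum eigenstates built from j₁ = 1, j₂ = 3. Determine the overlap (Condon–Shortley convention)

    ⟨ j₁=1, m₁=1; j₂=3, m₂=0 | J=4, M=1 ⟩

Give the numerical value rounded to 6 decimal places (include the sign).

√[9·0!2!6!/9! · 2!0!3!3!5!3!] = √(12960/7)
  +(−1)^0/∏(0,0,0,3,2,3)! = 1/72  (running 1/72)
⟨..|..⟩ = √(12960/7)·(1/72) = +0.597614

+0.597614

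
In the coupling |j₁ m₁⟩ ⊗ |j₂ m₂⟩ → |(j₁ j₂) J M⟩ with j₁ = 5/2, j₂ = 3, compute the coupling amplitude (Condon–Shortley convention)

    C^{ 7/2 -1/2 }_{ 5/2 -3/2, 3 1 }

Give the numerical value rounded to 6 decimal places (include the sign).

+0.356348  (= +√(8/63))

triangle: 2!×3!×4!/10! = 288/3628800
(j±m)!: 1!×4!×4!×2!×3!×4! = 165888
prefactor² = (2J+1)×Δ×N² = 18432/175
  k=1: −1/(1!×1!×3!×3!×0!×1!) = -1/36
  k=2: +1/(2!×0!×2!×2!×1!×2!) = 1/16
Σ = 5/144  ⇒  CG² = 18432/175×5/144² = 8/63
CG = +√(8/63) = +0.356348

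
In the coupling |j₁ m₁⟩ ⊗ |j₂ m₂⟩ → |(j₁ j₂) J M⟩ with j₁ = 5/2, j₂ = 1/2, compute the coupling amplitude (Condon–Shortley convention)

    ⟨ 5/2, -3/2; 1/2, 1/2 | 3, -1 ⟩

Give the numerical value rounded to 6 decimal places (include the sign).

+√(1/3) = +0.577350

j₁+j₂−J=0  J+j₁−j₂=5  J−j₁+j₂=1  j₁+j₂+J+1=7
(j₁±m₁, j₂±m₂, J±M) = (1,4,1,0,2,4)
P² = 192
sum k=0..0:
  [0] +1/24 = 1/24
S = 1/24
C² = P²·S² = 1/3 ; C = +0.577350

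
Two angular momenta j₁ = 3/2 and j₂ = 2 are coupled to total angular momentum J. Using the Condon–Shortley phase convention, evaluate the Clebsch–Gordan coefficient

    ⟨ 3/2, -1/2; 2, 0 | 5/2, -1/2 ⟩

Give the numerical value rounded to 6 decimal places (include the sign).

√[6·1!2!3!/7! · 1!2!2!2!2!3!] = √(48/35)
  +(−1)^0/∏(0,1,2,2,0,1)! = 1/4  (running 1/4)
  +(−1)^1/∏(1,0,1,1,1,2)! = -1/2  (running -1/4)
⟨..|..⟩ = √(48/35)·(-1/4) = -0.292770

−√(3/35) ≈ -0.292770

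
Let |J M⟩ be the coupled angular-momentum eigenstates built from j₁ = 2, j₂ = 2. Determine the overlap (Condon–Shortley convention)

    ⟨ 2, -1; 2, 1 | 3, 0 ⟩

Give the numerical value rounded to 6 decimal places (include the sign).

triangle: 1!*3!*3!/8! = 36/40320
(j±m)!: 1!*3!*3!*1!*3!*3! = 1296
prefactor² = (2J+1)*Δ*N² = 81/10
  k=0: +1/(0!*1!*3!*3!*0!*0!) = 1/36
  k=1: −1/(1!*0!*2!*2!*1!*1!) = -1/4
Σ = -2/9  ⇒  CG² = 81/10*(-2/9)² = 2/5
CG = −√(2/5) = -0.632456

−√(2/5) ≈ -0.632456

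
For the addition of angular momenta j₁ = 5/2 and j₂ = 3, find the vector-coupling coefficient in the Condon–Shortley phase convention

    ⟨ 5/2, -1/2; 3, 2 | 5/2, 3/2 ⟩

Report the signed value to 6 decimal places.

+√(1/14) = +0.267261

√[6·3!2!3!/9! · 2!3!5!1!4!1!] = √(288/7)
  +(−1)^2/∏(2,1,1,3,1,0)! = 1/12  (running 1/12)
  +(−1)^3/∏(3,0,0,2,2,1)! = -1/24  (running 1/24)
⟨..|..⟩ = √(288/7)·(1/24) = +0.267261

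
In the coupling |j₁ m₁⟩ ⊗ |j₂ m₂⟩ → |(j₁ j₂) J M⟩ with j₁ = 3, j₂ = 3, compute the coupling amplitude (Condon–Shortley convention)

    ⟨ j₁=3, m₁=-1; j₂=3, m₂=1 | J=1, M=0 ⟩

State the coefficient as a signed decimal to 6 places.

-0.188982

j₁+j₂−J=5  J+j₁−j₂=1  J−j₁+j₂=1  j₁+j₂+J+1=8
(j₁±m₁, j₂±m₂, J±M) = (2,4,4,2,1,1)
P² = 144/7
sum k=3..4:
  [3] −1/12 = -1/12
  [4] +1/24 = 1/24
S = -1/24
C² = P²·S² = 1/28 ; C = -0.188982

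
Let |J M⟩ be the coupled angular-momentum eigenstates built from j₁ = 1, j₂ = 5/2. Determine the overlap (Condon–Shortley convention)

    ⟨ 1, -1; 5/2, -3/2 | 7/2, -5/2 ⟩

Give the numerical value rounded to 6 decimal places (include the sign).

triangle: 0!*2!*5!/8! = 240/40320
(j±m)!: 0!*2!*1!*4!*1!*6! = 34560
prefactor² = (2J+1)*Δ*N² = 11520/7
  k=0: +1/(0!*0!*2!*1!*0!*4!) = 1/48
Σ = 1/48  ⇒  CG² = 11520/7*1/48² = 5/7
CG = +√(5/7) = +0.845154

+√(5/7) ≈ +0.845154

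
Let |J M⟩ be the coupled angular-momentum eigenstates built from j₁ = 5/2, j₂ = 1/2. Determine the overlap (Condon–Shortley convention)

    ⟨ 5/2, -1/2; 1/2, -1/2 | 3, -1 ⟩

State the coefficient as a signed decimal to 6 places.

j₁+j₂−J=0  J+j₁−j₂=5  J−j₁+j₂=1  j₁+j₂+J+1=7
(j₁±m₁, j₂±m₂, J±M) = (2,3,0,1,2,4)
P² = 96
sum k=0..0:
  [0] +1/12 = 1/12
S = 1/12
C² = P²·S² = 2/3 ; C = +0.816497

+0.816497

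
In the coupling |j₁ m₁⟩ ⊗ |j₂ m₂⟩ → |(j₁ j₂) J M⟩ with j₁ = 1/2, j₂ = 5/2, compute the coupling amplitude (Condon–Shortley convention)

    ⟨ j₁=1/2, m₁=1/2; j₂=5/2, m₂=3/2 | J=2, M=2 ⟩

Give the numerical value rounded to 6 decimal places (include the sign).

+√(1/6) = +0.408248

√[5·1!0!4!/6! · 1!0!4!1!4!0!] = √(96)
  +(−1)^0/∏(0,1,0,4,0,0)! = 1/24  (running 1/24)
⟨..|..⟩ = √(96)·(1/24) = +0.408248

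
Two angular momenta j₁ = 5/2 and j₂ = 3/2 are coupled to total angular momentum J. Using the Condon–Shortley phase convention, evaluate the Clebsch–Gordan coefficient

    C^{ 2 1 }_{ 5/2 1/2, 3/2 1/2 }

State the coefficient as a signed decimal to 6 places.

-0.545545  (= −√(25/84))

j₁+j₂−J=2  J+j₁−j₂=3  J−j₁+j₂=1  j₁+j₂+J+1=7
(j₁±m₁, j₂±m₂, J±M) = (3,2,2,1,3,1)
P² = 12/7
sum k=1..2:
  [1] −1/2 = -1/2
  [2] +1/12 = 1/12
S = -5/12
C² = P²·S² = 25/84 ; C = -0.545545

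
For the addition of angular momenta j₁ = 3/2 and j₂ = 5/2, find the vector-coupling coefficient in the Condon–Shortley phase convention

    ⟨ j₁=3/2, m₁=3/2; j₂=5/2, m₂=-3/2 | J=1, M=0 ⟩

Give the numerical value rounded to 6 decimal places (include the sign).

√[3·3!0!2!/6! · 3!0!1!4!1!1!] = √(36/5)
  +(−1)^0/∏(0,3,0,1,0,1)! = 1/6  (running 1/6)
⟨..|..⟩ = √(36/5)·(1/6) = +0.447214

+√(1/5) ≈ +0.447214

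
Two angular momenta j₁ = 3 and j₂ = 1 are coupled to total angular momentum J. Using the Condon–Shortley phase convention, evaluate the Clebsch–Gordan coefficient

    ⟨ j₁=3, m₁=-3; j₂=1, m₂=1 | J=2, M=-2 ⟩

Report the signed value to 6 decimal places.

triangle: 2!×4!×0!/7! = 48/5040
(j±m)!: 0!×6!×2!×0!×0!×4! = 34560
prefactor² = (2J+1)×Δ×N² = 11520/7
  k=2: +1/(2!×0!×4!×0!×0!×0!) = 1/48
Σ = 1/48  ⇒  CG² = 11520/7×1/48² = 5/7
CG = +√(5/7) = +0.845154

+0.845154  (= +√(5/7))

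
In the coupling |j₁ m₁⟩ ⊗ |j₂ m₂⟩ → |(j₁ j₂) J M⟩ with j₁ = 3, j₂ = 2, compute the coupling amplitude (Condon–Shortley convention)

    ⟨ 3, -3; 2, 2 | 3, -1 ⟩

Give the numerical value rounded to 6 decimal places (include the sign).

√[7·2!4!2!/9! · 0!6!4!0!2!4!] = √(1536)
  +(−1)^2/∏(2,0,4,2,0,0)! = 1/96  (running 1/96)
⟨..|..⟩ = √(1536)·(1/96) = +0.408248

+0.408248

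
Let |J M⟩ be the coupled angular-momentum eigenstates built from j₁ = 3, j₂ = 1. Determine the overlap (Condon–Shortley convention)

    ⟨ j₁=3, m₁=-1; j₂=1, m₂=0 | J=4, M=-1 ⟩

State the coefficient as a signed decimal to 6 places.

+0.731925  (= +√(15/28))

√[9·0!6!2!/9! · 2!4!1!1!3!5!] = √(8640/7)
  +(−1)^0/∏(0,0,4,1,2,1)! = 1/48  (running 1/48)
⟨..|..⟩ = √(8640/7)·(1/48) = +0.731925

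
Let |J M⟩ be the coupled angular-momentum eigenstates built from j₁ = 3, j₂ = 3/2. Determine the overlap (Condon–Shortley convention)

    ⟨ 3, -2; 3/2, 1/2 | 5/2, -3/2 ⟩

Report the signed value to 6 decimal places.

+0.267261

triangle: 2!·4!·1!/8! = 48/40320
(j±m)!: 1!·5!·2!·1!·1!·4! = 5760
prefactor² = (2J+1)·Δ·N² = 288/7
  k=1: −1/(1!·1!·4!·1!·0!·0!) = -1/24
  k=2: +1/(2!·0!·3!·0!·1!·1!) = 1/12
Σ = 1/24  ⇒  CG² = 288/7·1/24² = 1/14
CG = +√(1/14) = +0.267261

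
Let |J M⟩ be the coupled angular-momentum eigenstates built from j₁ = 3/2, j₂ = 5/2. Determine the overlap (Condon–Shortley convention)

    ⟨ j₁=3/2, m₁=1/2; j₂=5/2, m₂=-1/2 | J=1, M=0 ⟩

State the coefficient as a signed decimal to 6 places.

−√(3/10) = -0.547723

√[3·3!0!2!/6! · 2!1!2!3!1!1!] = √(6/5)
  +(−1)^1/∏(1,2,0,1,0,1)! = -1/2  (running -1/2)
⟨..|..⟩ = √(6/5)·(-1/2) = -0.547723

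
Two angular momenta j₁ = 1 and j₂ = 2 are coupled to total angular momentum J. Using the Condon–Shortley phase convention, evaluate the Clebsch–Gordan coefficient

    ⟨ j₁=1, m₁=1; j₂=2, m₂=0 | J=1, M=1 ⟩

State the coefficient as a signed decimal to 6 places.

√[3·2!0!2!/5! · 2!0!2!2!2!0!] = √(8/5)
  +(−1)^0/∏(0,2,0,2,0,0)! = 1/4  (running 1/4)
⟨..|..⟩ = √(8/5)·(1/4) = +0.316228

+√(1/10) = +0.316228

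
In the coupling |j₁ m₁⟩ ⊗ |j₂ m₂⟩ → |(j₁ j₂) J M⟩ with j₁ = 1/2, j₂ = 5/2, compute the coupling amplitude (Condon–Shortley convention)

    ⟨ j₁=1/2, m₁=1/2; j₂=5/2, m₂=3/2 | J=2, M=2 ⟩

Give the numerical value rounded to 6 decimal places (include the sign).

+0.408248

j₁+j₂−J=1  J+j₁−j₂=0  J−j₁+j₂=4  j₁+j₂+J+1=6
(j₁±m₁, j₂±m₂, J±M) = (1,0,4,1,4,0)
P² = 96
sum k=0..0:
  [0] +1/24 = 1/24
S = 1/24
C² = P²·S² = 1/6 ; C = +0.408248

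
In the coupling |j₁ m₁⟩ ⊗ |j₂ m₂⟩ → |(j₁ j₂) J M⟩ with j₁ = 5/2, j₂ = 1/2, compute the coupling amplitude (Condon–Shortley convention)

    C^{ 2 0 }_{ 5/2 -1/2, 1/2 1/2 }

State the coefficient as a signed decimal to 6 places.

−√(1/2) = -0.707107

√[5·1!4!0!/6! · 2!3!1!0!2!2!] = √(8)
  +(−1)^1/∏(1,0,2,0,2,0)! = -1/4  (running -1/4)
⟨..|..⟩ = √(8)·(-1/4) = -0.707107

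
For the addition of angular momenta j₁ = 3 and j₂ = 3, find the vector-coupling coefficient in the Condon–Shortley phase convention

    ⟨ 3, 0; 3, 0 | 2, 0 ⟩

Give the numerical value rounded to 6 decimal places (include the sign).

+0.436436

√[5·4!2!2!/9! · 3!3!3!3!2!2!] = √(48/7)
  +(−1)^1/∏(1,3,2,2,0,0)! = -1/24  (running -1/24)
  +(−1)^2/∏(2,2,1,1,1,1)! = 1/4  (running 5/24)
  +(−1)^3/∏(3,1,0,0,2,2)! = -1/24  (running 1/6)
⟨..|..⟩ = √(48/7)·(1/6) = +0.436436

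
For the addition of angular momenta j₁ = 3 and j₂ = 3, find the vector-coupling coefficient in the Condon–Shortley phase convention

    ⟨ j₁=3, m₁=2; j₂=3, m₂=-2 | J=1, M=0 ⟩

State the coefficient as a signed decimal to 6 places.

−√(1/7) ≈ -0.377964

j₁+j₂−J=5  J+j₁−j₂=1  J−j₁+j₂=1  j₁+j₂+J+1=8
(j₁±m₁, j₂±m₂, J±M) = (5,1,1,5,1,1)
P² = 900/7
sum k=0..1:
  [0] +1/120 = 1/120
  [1] −1/24 = -1/24
S = -1/30
C² = P²·S² = 1/7 ; C = -0.377964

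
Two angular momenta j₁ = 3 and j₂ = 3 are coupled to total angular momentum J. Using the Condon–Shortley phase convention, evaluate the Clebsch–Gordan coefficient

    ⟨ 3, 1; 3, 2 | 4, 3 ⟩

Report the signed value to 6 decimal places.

j₁+j₂−J=2  J+j₁−j₂=4  J−j₁+j₂=4  j₁+j₂+J+1=11
(j₁±m₁, j₂±m₂, J±M) = (4,2,5,1,7,1)
P² = 82944/11
sum k=1..2:
  [1] −1/144 = -1/144
  [2] +1/288 = 1/288
S = -1/288
C² = P²·S² = 1/11 ; C = -0.301511

-0.301511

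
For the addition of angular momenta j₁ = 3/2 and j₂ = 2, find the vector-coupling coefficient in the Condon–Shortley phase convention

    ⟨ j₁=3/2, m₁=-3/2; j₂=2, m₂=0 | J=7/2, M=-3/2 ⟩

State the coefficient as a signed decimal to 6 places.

+√(2/7) = +0.534522

j₁+j₂−J=0  J+j₁−j₂=3  J−j₁+j₂=4  j₁+j₂+J+1=8
(j₁±m₁, j₂±m₂, J±M) = (0,3,2,2,2,5)
P² = 1152/7
sum k=0..0:
  [0] +1/24 = 1/24
S = 1/24
C² = P²·S² = 2/7 ; C = +0.534522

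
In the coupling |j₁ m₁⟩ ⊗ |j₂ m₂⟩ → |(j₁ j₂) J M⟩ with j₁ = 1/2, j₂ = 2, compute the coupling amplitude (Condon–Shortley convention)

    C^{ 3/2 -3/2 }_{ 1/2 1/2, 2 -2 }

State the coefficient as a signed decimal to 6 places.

triangle: 1!·0!·3!/5! = 6/120
(j±m)!: 1!·0!·0!·4!·0!·3! = 144
prefactor² = (2J+1)·Δ·N² = 144/5
  k=0: +1/(0!·1!·0!·0!·0!·3!) = 1/6
Σ = 1/6  ⇒  CG² = 144/5·1/6² = 4/5
CG = +√(4/5) = +0.894427

+0.894427  (= +√(4/5))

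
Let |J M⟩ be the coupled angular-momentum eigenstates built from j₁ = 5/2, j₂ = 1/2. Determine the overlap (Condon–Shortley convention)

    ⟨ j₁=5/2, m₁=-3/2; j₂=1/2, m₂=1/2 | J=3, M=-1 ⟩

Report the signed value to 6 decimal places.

√[7·0!5!1!/7! · 1!4!1!0!2!4!] = √(192)
  +(−1)^0/∏(0,0,4,1,1,0)! = 1/24  (running 1/24)
⟨..|..⟩ = √(192)·(1/24) = +0.577350

+0.577350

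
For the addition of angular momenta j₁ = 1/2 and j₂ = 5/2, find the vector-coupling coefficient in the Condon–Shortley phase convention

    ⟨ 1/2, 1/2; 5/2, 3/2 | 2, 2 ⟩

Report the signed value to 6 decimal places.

√[5·1!0!4!/6! · 1!0!4!1!4!0!] = √(96)
  +(−1)^0/∏(0,1,0,4,0,0)! = 1/24  (running 1/24)
⟨..|..⟩ = √(96)·(1/24) = +0.408248

+√(1/6) ≈ +0.408248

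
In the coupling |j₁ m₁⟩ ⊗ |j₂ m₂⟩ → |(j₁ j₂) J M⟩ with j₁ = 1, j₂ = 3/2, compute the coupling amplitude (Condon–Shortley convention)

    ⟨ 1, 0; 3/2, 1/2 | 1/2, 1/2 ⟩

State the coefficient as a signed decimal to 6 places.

−√(1/3) ≈ -0.577350

j₁+j₂−J=2  J+j₁−j₂=0  J−j₁+j₂=1  j₁+j₂+J+1=4
(j₁±m₁, j₂±m₂, J±M) = (1,1,2,1,1,0)
P² = 1/3
sum k=1..1:
  [1] −1/1 = -1
S = -1
C² = P²·S² = 1/3 ; C = -0.577350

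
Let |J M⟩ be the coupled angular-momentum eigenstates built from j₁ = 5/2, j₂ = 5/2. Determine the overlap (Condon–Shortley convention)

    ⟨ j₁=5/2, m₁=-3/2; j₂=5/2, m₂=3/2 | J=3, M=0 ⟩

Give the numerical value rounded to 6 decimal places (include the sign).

+0.521749

j₁+j₂−J=2  J+j₁−j₂=3  J−j₁+j₂=3  j₁+j₂+J+1=9
(j₁±m₁, j₂±m₂, J±M) = (1,4,4,1,3,3)
P² = 144/5
sum k=1..2:
  [1] −1/36 = -1/36
  [2] +1/8 = 1/8
S = 7/72
C² = P²·S² = 49/180 ; C = +0.521749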